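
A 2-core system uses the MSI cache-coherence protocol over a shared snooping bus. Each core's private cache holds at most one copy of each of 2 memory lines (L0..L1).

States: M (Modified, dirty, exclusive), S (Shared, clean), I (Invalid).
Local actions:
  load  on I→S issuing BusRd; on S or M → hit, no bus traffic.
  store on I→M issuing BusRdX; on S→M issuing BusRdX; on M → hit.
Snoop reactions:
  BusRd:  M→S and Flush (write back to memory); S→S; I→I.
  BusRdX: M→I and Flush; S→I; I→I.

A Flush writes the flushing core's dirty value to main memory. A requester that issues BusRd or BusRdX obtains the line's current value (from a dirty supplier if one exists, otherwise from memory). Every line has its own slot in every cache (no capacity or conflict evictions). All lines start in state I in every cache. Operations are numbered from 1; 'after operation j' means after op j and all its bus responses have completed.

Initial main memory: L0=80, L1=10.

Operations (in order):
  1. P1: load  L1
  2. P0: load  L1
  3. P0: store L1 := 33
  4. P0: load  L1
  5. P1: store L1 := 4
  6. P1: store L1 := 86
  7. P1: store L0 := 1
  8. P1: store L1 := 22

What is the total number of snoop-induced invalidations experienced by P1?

invalidations = 1

1. P1: load  L1  bus=[BusRd]  L1: P0=I P1=S  mem[L1]=10
2. P0: load  L1  bus=[BusRd]  L1: P0=S P1=S  mem[L1]=10
3. P0: store L1 := 33  bus=[BusRdX]  L1: P0=M P1=I  mem[L1]=10
4. P0: load  L1  bus=[-]  L1: P0=M P1=I  mem[L1]=10
5. P1: store L1 := 4  bus=[BusRdX,Flush]  L1: P0=I P1=M  mem[L1]=33
6. P1: store L1 := 86  bus=[-]  L1: P0=I P1=M  mem[L1]=33
7. P1: store L0 := 1  bus=[BusRdX]  L0: P0=I P1=M  mem[L0]=80
8. P1: store L1 := 22  bus=[-]  L1: P0=I P1=M  mem[L1]=33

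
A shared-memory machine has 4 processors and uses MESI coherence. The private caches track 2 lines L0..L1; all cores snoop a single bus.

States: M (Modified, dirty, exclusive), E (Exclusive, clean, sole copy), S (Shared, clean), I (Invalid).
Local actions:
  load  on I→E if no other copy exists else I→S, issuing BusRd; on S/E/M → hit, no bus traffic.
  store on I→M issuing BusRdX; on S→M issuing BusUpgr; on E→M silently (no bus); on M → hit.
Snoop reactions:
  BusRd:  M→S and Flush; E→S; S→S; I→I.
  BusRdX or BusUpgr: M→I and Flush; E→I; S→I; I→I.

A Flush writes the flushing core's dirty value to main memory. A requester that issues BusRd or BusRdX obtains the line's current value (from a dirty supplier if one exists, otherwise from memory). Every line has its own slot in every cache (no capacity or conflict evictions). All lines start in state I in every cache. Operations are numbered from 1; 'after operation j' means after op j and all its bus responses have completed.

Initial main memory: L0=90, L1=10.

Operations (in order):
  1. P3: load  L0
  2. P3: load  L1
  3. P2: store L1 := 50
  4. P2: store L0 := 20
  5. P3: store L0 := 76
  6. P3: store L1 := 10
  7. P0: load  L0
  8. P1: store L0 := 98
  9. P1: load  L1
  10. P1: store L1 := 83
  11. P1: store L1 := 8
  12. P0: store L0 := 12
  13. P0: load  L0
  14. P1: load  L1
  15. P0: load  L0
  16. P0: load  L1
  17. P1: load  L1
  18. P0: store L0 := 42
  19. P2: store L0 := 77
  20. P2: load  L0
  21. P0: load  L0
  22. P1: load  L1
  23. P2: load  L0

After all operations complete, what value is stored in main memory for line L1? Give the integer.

1. P3: load  L0  bus=[BusRd]  L0: P0=I P1=I P2=I P3=E  mem[L0]=90
2. P3: load  L1  bus=[BusRd]  L1: P0=I P1=I P2=I P3=E  mem[L1]=10
3. P2: store L1 := 50  bus=[BusRdX]  L1: P0=I P1=I P2=M P3=I  mem[L1]=10
4. P2: store L0 := 20  bus=[BusRdX]  L0: P0=I P1=I P2=M P3=I  mem[L0]=90
5. P3: store L0 := 76  bus=[BusRdX,Flush]  L0: P0=I P1=I P2=I P3=M  mem[L0]=20
6. P3: store L1 := 10  bus=[BusRdX,Flush]  L1: P0=I P1=I P2=I P3=M  mem[L1]=50
7. P0: load  L0  bus=[BusRd,Flush]  L0: P0=S P1=I P2=I P3=S  mem[L0]=76
8. P1: store L0 := 98  bus=[BusRdX]  L0: P0=I P1=M P2=I P3=I  mem[L0]=76
9. P1: load  L1  bus=[BusRd,Flush]  L1: P0=I P1=S P2=I P3=S  mem[L1]=10
10. P1: store L1 := 83  bus=[BusUpgr]  L1: P0=I P1=M P2=I P3=I  mem[L1]=10
11. P1: store L1 := 8  bus=[-]  L1: P0=I P1=M P2=I P3=I  mem[L1]=10
12. P0: store L0 := 12  bus=[BusRdX,Flush]  L0: P0=M P1=I P2=I P3=I  mem[L0]=98
13. P0: load  L0  bus=[-]  L0: P0=M P1=I P2=I P3=I  mem[L0]=98
14. P1: load  L1  bus=[-]  L1: P0=I P1=M P2=I P3=I  mem[L1]=10
15. P0: load  L0  bus=[-]  L0: P0=M P1=I P2=I P3=I  mem[L0]=98
16. P0: load  L1  bus=[BusRd,Flush]  L1: P0=S P1=S P2=I P3=I  mem[L1]=8
17. P1: load  L1  bus=[-]  L1: P0=S P1=S P2=I P3=I  mem[L1]=8
18. P0: store L0 := 42  bus=[-]  L0: P0=M P1=I P2=I P3=I  mem[L0]=98
19. P2: store L0 := 77  bus=[BusRdX,Flush]  L0: P0=I P1=I P2=M P3=I  mem[L0]=42
20. P2: load  L0  bus=[-]  L0: P0=I P1=I P2=M P3=I  mem[L0]=42
21. P0: load  L0  bus=[BusRd,Flush]  L0: P0=S P1=I P2=S P3=I  mem[L0]=77
22. P1: load  L1  bus=[-]  L1: P0=S P1=S P2=I P3=I  mem[L1]=8
23. P2: load  L0  bus=[-]  L0: P0=S P1=I P2=S P3=I  mem[L0]=77

memory[L1] = 8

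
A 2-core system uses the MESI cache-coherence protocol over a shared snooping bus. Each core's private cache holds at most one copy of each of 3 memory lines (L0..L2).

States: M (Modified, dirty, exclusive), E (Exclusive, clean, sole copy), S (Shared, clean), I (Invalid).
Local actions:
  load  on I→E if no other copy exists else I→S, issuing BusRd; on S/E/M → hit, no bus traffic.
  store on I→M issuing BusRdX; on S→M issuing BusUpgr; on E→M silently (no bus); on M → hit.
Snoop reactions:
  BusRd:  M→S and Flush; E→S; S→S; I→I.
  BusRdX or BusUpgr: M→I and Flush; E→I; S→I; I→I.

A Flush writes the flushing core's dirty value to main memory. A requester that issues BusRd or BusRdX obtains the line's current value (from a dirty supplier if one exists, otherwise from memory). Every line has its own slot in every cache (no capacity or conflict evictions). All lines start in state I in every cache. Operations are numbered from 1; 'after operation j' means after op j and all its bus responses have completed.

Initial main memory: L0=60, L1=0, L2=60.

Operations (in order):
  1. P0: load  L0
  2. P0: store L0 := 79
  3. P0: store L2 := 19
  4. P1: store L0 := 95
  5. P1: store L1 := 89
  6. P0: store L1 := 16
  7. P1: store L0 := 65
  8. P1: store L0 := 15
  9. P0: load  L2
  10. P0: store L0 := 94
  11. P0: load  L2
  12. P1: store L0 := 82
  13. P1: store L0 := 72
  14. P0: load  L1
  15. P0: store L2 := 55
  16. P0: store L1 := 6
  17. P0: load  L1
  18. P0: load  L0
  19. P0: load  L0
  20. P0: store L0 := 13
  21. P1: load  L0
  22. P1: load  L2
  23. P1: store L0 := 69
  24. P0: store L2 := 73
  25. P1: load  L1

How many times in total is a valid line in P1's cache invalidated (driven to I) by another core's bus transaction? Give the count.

step 1: P0: load  L0  ⟶  EI  (L0)  txn=BusRd  M[L0]=60
step 2: P0: store L0 := 79  ⟶  MI  (L0)  txn=∅  M[L0]=60
step 3: P0: store L2 := 19  ⟶  MI  (L2)  txn=BusRdX  M[L2]=60
step 4: P1: store L0 := 95  ⟶  IM  (L0)  txn=BusRdX+Flush  M[L0]=79
step 5: P1: store L1 := 89  ⟶  IM  (L1)  txn=BusRdX  M[L1]=0
step 6: P0: store L1 := 16  ⟶  MI  (L1)  txn=BusRdX+Flush  M[L1]=89
step 7: P1: store L0 := 65  ⟶  IM  (L0)  txn=∅  M[L0]=79
step 8: P1: store L0 := 15  ⟶  IM  (L0)  txn=∅  M[L0]=79
step 9: P0: load  L2  ⟶  MI  (L2)  txn=∅  M[L2]=60
step 10: P0: store L0 := 94  ⟶  MI  (L0)  txn=BusRdX+Flush  M[L0]=15
step 11: P0: load  L2  ⟶  MI  (L2)  txn=∅  M[L2]=60
step 12: P1: store L0 := 82  ⟶  IM  (L0)  txn=BusRdX+Flush  M[L0]=94
step 13: P1: store L0 := 72  ⟶  IM  (L0)  txn=∅  M[L0]=94
step 14: P0: load  L1  ⟶  MI  (L1)  txn=∅  M[L1]=89
step 15: P0: store L2 := 55  ⟶  MI  (L2)  txn=∅  M[L2]=60
step 16: P0: store L1 := 6  ⟶  MI  (L1)  txn=∅  M[L1]=89
step 17: P0: load  L1  ⟶  MI  (L1)  txn=∅  M[L1]=89
step 18: P0: load  L0  ⟶  SS  (L0)  txn=BusRd+Flush  M[L0]=72
step 19: P0: load  L0  ⟶  SS  (L0)  txn=∅  M[L0]=72
step 20: P0: store L0 := 13  ⟶  MI  (L0)  txn=BusUpgr  M[L0]=72
step 21: P1: load  L0  ⟶  SS  (L0)  txn=BusRd+Flush  M[L0]=13
step 22: P1: load  L2  ⟶  SS  (L2)  txn=BusRd+Flush  M[L2]=55
step 23: P1: store L0 := 69  ⟶  IM  (L0)  txn=BusUpgr  M[L0]=13
step 24: P0: store L2 := 73  ⟶  MI  (L2)  txn=BusUpgr  M[L2]=55
step 25: P1: load  L1  ⟶  SS  (L1)  txn=BusRd+Flush  M[L1]=6

invalidations = 4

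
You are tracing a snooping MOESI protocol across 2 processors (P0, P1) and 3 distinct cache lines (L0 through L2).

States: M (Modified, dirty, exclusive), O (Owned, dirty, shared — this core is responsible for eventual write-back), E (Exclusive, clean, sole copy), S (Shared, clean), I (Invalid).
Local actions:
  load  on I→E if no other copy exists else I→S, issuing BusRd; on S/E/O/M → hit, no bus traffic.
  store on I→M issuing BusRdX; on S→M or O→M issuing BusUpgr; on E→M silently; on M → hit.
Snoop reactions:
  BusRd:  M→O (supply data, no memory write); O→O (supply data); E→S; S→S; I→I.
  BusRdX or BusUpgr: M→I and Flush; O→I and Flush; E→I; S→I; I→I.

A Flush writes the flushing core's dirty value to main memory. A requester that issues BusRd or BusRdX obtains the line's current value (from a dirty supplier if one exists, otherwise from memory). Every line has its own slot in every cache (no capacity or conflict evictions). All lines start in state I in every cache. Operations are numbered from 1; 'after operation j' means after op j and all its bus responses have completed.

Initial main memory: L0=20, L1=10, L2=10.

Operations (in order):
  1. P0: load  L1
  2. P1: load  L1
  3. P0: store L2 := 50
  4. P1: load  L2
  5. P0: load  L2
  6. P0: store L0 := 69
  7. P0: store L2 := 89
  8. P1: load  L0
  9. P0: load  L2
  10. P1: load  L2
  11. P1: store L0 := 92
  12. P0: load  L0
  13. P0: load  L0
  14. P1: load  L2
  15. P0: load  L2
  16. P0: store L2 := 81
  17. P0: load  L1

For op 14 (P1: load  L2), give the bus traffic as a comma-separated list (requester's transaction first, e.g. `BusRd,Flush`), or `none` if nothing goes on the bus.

bus = none

[1] P0: load  L1 | P0:E(10), P1:I | bus: BusRd
[2] P1: load  L1 | P0:S(10), P1:S(10) | bus: BusRd
[3] P0: store L2 := 50 | P0:M(50), P1:I | bus: BusRdX
[4] P1: load  L2 | P0:O(50), P1:S(50) | bus: BusRd
[5] P0: load  L2 | P0:O(50), P1:S(50) | bus: none
[6] P0: store L0 := 69 | P0:M(69), P1:I | bus: BusRdX
[7] P0: store L2 := 89 | P0:M(89), P1:I | bus: BusUpgr
[8] P1: load  L0 | P0:O(69), P1:S(69) | bus: BusRd
[9] P0: load  L2 | P0:M(89), P1:I | bus: none
[10] P1: load  L2 | P0:O(89), P1:S(89) | bus: BusRd
[11] P1: store L0 := 92 | P0:I, P1:M(92) | bus: BusUpgr,Flush
[12] P0: load  L0 | P0:S(92), P1:O(92) | bus: BusRd
[13] P0: load  L0 | P0:S(92), P1:O(92) | bus: none
[14] P1: load  L2 | P0:O(89), P1:S(89) | bus: none
[15] P0: load  L2 | P0:O(89), P1:S(89) | bus: none
[16] P0: store L2 := 81 | P0:M(81), P1:I | bus: BusUpgr
[17] P0: load  L1 | P0:S(10), P1:S(10) | bus: none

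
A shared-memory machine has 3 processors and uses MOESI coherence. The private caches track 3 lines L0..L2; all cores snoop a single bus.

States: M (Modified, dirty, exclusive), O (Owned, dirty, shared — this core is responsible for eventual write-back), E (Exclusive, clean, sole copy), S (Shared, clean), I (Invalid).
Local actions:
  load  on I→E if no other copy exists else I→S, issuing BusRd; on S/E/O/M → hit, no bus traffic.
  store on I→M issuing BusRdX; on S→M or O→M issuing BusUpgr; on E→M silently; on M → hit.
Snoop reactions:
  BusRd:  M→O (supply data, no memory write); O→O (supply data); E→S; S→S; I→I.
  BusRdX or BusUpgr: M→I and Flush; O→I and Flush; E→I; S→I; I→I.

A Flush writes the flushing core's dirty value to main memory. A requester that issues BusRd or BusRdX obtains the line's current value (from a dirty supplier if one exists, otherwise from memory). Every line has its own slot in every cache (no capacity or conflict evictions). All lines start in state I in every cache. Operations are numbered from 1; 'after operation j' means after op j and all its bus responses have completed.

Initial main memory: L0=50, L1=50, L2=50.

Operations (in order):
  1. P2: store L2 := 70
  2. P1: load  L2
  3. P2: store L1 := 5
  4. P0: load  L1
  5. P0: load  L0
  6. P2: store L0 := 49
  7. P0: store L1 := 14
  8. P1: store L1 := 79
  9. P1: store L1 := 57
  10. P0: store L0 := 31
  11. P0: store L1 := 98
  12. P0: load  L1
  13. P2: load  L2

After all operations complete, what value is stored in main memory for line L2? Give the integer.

memory[L2] = 50

[1] P2: store L2 := 70 | P0:I, P1:I, P2:M(70) | bus: BusRdX
[2] P1: load  L2 | P0:I, P1:S(70), P2:O(70) | bus: BusRd
[3] P2: store L1 := 5 | P0:I, P1:I, P2:M(5) | bus: BusRdX
[4] P0: load  L1 | P0:S(5), P1:I, P2:O(5) | bus: BusRd
[5] P0: load  L0 | P0:E(50), P1:I, P2:I | bus: BusRd
[6] P2: store L0 := 49 | P0:I, P1:I, P2:M(49) | bus: BusRdX
[7] P0: store L1 := 14 | P0:M(14), P1:I, P2:I | bus: BusUpgr,Flush
[8] P1: store L1 := 79 | P0:I, P1:M(79), P2:I | bus: BusRdX,Flush
[9] P1: store L1 := 57 | P0:I, P1:M(57), P2:I | bus: none
[10] P0: store L0 := 31 | P0:M(31), P1:I, P2:I | bus: BusRdX,Flush
[11] P0: store L1 := 98 | P0:M(98), P1:I, P2:I | bus: BusRdX,Flush
[12] P0: load  L1 | P0:M(98), P1:I, P2:I | bus: none
[13] P2: load  L2 | P0:I, P1:S(70), P2:O(70) | bus: none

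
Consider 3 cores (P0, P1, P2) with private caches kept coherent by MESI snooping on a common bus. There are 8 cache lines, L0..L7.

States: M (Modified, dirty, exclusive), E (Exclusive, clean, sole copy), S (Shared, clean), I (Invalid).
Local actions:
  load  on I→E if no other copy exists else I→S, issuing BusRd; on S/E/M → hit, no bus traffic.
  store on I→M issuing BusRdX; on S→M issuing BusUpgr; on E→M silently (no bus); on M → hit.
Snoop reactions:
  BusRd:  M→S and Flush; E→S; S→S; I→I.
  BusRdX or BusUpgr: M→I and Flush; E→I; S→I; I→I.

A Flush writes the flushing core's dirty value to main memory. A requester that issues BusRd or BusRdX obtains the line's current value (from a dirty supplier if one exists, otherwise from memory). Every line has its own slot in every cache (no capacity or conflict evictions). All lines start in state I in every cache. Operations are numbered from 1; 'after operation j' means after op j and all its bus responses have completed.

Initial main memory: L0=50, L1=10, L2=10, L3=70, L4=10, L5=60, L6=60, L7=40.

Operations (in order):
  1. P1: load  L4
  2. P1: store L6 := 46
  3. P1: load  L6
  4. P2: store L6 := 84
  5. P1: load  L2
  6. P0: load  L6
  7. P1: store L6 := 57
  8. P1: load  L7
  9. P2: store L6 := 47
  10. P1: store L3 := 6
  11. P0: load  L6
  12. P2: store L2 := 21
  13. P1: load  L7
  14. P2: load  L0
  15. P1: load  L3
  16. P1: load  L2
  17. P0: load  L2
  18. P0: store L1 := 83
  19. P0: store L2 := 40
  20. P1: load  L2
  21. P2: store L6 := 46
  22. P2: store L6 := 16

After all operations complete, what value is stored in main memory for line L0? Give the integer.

step 1: P1: load  L4  ⟶  IEI  (L4)  txn=BusRd  M[L4]=10
step 2: P1: store L6 := 46  ⟶  IMI  (L6)  txn=BusRdX  M[L6]=60
step 3: P1: load  L6  ⟶  IMI  (L6)  txn=∅  M[L6]=60
step 4: P2: store L6 := 84  ⟶  IIM  (L6)  txn=BusRdX+Flush  M[L6]=46
step 5: P1: load  L2  ⟶  IEI  (L2)  txn=BusRd  M[L2]=10
step 6: P0: load  L6  ⟶  SIS  (L6)  txn=BusRd+Flush  M[L6]=84
step 7: P1: store L6 := 57  ⟶  IMI  (L6)  txn=BusRdX  M[L6]=84
step 8: P1: load  L7  ⟶  IEI  (L7)  txn=BusRd  M[L7]=40
step 9: P2: store L6 := 47  ⟶  IIM  (L6)  txn=BusRdX+Flush  M[L6]=57
step 10: P1: store L3 := 6  ⟶  IMI  (L3)  txn=BusRdX  M[L3]=70
step 11: P0: load  L6  ⟶  SIS  (L6)  txn=BusRd+Flush  M[L6]=47
step 12: P2: store L2 := 21  ⟶  IIM  (L2)  txn=BusRdX  M[L2]=10
step 13: P1: load  L7  ⟶  IEI  (L7)  txn=∅  M[L7]=40
step 14: P2: load  L0  ⟶  IIE  (L0)  txn=BusRd  M[L0]=50
step 15: P1: load  L3  ⟶  IMI  (L3)  txn=∅  M[L3]=70
step 16: P1: load  L2  ⟶  ISS  (L2)  txn=BusRd+Flush  M[L2]=21
step 17: P0: load  L2  ⟶  SSS  (L2)  txn=BusRd  M[L2]=21
step 18: P0: store L1 := 83  ⟶  MII  (L1)  txn=BusRdX  M[L1]=10
step 19: P0: store L2 := 40  ⟶  MII  (L2)  txn=BusUpgr  M[L2]=21
step 20: P1: load  L2  ⟶  SSI  (L2)  txn=BusRd+Flush  M[L2]=40
step 21: P2: store L6 := 46  ⟶  IIM  (L6)  txn=BusUpgr  M[L6]=47
step 22: P2: store L6 := 16  ⟶  IIM  (L6)  txn=∅  M[L6]=47

memory[L0] = 50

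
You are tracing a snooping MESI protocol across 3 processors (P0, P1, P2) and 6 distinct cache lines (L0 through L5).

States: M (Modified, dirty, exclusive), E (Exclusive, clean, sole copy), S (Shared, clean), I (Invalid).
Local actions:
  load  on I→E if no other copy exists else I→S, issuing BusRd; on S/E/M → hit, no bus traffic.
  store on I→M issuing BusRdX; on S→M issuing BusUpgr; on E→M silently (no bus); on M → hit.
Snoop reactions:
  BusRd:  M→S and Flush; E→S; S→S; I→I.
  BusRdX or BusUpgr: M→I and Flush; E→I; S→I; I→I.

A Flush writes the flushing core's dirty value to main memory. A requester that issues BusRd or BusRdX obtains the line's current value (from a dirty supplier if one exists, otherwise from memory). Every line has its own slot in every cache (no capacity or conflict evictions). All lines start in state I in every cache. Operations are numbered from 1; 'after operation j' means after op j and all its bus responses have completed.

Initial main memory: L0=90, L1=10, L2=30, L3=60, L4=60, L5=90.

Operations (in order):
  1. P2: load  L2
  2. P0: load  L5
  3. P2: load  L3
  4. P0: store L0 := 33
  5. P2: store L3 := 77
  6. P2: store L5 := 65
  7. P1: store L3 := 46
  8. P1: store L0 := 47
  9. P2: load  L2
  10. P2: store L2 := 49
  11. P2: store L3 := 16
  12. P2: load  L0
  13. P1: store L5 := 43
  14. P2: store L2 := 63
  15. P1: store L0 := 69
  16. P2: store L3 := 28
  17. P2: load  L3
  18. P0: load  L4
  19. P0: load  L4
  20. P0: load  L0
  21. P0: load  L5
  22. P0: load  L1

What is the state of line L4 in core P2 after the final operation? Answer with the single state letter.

state = I

step 1: P2: load  L2  ⟶  IIE  (L2)  txn=BusRd  M[L2]=30
step 2: P0: load  L5  ⟶  EII  (L5)  txn=BusRd  M[L5]=90
step 3: P2: load  L3  ⟶  IIE  (L3)  txn=BusRd  M[L3]=60
step 4: P0: store L0 := 33  ⟶  MII  (L0)  txn=BusRdX  M[L0]=90
step 5: P2: store L3 := 77  ⟶  IIM  (L3)  txn=∅  M[L3]=60
step 6: P2: store L5 := 65  ⟶  IIM  (L5)  txn=BusRdX  M[L5]=90
step 7: P1: store L3 := 46  ⟶  IMI  (L3)  txn=BusRdX+Flush  M[L3]=77
step 8: P1: store L0 := 47  ⟶  IMI  (L0)  txn=BusRdX+Flush  M[L0]=33
step 9: P2: load  L2  ⟶  IIE  (L2)  txn=∅  M[L2]=30
step 10: P2: store L2 := 49  ⟶  IIM  (L2)  txn=∅  M[L2]=30
step 11: P2: store L3 := 16  ⟶  IIM  (L3)  txn=BusRdX+Flush  M[L3]=46
step 12: P2: load  L0  ⟶  ISS  (L0)  txn=BusRd+Flush  M[L0]=47
step 13: P1: store L5 := 43  ⟶  IMI  (L5)  txn=BusRdX+Flush  M[L5]=65
step 14: P2: store L2 := 63  ⟶  IIM  (L2)  txn=∅  M[L2]=30
step 15: P1: store L0 := 69  ⟶  IMI  (L0)  txn=BusUpgr  M[L0]=47
step 16: P2: store L3 := 28  ⟶  IIM  (L3)  txn=∅  M[L3]=46
step 17: P2: load  L3  ⟶  IIM  (L3)  txn=∅  M[L3]=46
step 18: P0: load  L4  ⟶  EII  (L4)  txn=BusRd  M[L4]=60
step 19: P0: load  L4  ⟶  EII  (L4)  txn=∅  M[L4]=60
step 20: P0: load  L0  ⟶  SSI  (L0)  txn=BusRd+Flush  M[L0]=69
step 21: P0: load  L5  ⟶  SSI  (L5)  txn=BusRd+Flush  M[L5]=43
step 22: P0: load  L1  ⟶  EII  (L1)  txn=BusRd  M[L1]=10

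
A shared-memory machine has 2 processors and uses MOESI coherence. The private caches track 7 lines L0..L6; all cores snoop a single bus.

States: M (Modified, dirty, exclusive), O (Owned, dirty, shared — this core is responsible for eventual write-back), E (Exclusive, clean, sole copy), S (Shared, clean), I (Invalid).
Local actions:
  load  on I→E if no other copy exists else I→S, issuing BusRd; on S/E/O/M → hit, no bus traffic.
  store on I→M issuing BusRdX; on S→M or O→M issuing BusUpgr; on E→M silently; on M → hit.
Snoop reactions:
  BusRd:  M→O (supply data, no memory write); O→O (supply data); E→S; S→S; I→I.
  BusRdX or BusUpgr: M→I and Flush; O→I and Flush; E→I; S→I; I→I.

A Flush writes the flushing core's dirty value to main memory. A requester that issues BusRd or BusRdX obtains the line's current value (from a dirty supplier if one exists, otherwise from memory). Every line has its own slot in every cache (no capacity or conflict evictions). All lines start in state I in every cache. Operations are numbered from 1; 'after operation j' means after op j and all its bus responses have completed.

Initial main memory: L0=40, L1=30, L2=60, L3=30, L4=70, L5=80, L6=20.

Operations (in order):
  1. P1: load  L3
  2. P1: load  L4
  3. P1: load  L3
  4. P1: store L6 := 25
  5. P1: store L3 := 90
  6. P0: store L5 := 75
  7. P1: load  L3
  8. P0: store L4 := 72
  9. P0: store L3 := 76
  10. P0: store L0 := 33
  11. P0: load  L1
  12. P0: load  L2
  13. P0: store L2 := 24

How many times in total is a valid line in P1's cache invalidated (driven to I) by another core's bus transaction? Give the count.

invalidations = 2

1. P1: load  L3  bus=[BusRd]  L3: P0=I P1=E  mem[L3]=30
2. P1: load  L4  bus=[BusRd]  L4: P0=I P1=E  mem[L4]=70
3. P1: load  L3  bus=[-]  L3: P0=I P1=E  mem[L3]=30
4. P1: store L6 := 25  bus=[BusRdX]  L6: P0=I P1=M  mem[L6]=20
5. P1: store L3 := 90  bus=[-]  L3: P0=I P1=M  mem[L3]=30
6. P0: store L5 := 75  bus=[BusRdX]  L5: P0=M P1=I  mem[L5]=80
7. P1: load  L3  bus=[-]  L3: P0=I P1=M  mem[L3]=30
8. P0: store L4 := 72  bus=[BusRdX]  L4: P0=M P1=I  mem[L4]=70
9. P0: store L3 := 76  bus=[BusRdX,Flush]  L3: P0=M P1=I  mem[L3]=90
10. P0: store L0 := 33  bus=[BusRdX]  L0: P0=M P1=I  mem[L0]=40
11. P0: load  L1  bus=[BusRd]  L1: P0=E P1=I  mem[L1]=30
12. P0: load  L2  bus=[BusRd]  L2: P0=E P1=I  mem[L2]=60
13. P0: store L2 := 24  bus=[-]  L2: P0=M P1=I  mem[L2]=60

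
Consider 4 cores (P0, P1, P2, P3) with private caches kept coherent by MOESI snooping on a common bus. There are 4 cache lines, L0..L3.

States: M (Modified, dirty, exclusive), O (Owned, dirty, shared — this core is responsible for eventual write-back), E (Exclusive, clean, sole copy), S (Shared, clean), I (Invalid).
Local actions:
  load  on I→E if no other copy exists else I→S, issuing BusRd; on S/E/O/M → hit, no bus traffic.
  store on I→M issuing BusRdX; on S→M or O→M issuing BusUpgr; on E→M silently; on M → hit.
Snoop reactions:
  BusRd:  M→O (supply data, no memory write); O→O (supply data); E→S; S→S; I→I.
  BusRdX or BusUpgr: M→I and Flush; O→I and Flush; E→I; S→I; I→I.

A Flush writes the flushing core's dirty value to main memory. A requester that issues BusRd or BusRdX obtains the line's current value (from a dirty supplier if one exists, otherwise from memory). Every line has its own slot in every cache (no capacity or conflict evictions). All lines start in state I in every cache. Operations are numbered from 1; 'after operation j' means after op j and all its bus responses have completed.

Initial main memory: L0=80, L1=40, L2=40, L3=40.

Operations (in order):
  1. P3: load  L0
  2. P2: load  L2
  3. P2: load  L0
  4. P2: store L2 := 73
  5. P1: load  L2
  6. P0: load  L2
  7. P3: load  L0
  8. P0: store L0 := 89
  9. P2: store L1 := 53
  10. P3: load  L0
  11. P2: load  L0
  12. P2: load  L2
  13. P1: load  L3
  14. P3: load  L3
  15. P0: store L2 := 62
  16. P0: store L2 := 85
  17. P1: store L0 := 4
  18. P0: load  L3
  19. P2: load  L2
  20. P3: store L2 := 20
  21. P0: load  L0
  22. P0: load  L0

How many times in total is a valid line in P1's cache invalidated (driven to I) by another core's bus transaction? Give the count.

1. P3: load  L0  bus=[BusRd]  L0: P0=I P1=I P2=I P3=E  mem[L0]=80
2. P2: load  L2  bus=[BusRd]  L2: P0=I P1=I P2=E P3=I  mem[L2]=40
3. P2: load  L0  bus=[BusRd]  L0: P0=I P1=I P2=S P3=S  mem[L0]=80
4. P2: store L2 := 73  bus=[-]  L2: P0=I P1=I P2=M P3=I  mem[L2]=40
5. P1: load  L2  bus=[BusRd]  L2: P0=I P1=S P2=O P3=I  mem[L2]=40
6. P0: load  L2  bus=[BusRd]  L2: P0=S P1=S P2=O P3=I  mem[L2]=40
7. P3: load  L0  bus=[-]  L0: P0=I P1=I P2=S P3=S  mem[L0]=80
8. P0: store L0 := 89  bus=[BusRdX]  L0: P0=M P1=I P2=I P3=I  mem[L0]=80
9. P2: store L1 := 53  bus=[BusRdX]  L1: P0=I P1=I P2=M P3=I  mem[L1]=40
10. P3: load  L0  bus=[BusRd]  L0: P0=O P1=I P2=I P3=S  mem[L0]=80
11. P2: load  L0  bus=[BusRd]  L0: P0=O P1=I P2=S P3=S  mem[L0]=80
12. P2: load  L2  bus=[-]  L2: P0=S P1=S P2=O P3=I  mem[L2]=40
13. P1: load  L3  bus=[BusRd]  L3: P0=I P1=E P2=I P3=I  mem[L3]=40
14. P3: load  L3  bus=[BusRd]  L3: P0=I P1=S P2=I P3=S  mem[L3]=40
15. P0: store L2 := 62  bus=[BusUpgr,Flush]  L2: P0=M P1=I P2=I P3=I  mem[L2]=73
16. P0: store L2 := 85  bus=[-]  L2: P0=M P1=I P2=I P3=I  mem[L2]=73
17. P1: store L0 := 4  bus=[BusRdX,Flush]  L0: P0=I P1=M P2=I P3=I  mem[L0]=89
18. P0: load  L3  bus=[BusRd]  L3: P0=S P1=S P2=I P3=S  mem[L3]=40
19. P2: load  L2  bus=[BusRd]  L2: P0=O P1=I P2=S P3=I  mem[L2]=73
20. P3: store L2 := 20  bus=[BusRdX,Flush]  L2: P0=I P1=I P2=I P3=M  mem[L2]=85
21. P0: load  L0  bus=[BusRd]  L0: P0=S P1=O P2=I P3=I  mem[L0]=89
22. P0: load  L0  bus=[-]  L0: P0=S P1=O P2=I P3=I  mem[L0]=89

invalidations = 1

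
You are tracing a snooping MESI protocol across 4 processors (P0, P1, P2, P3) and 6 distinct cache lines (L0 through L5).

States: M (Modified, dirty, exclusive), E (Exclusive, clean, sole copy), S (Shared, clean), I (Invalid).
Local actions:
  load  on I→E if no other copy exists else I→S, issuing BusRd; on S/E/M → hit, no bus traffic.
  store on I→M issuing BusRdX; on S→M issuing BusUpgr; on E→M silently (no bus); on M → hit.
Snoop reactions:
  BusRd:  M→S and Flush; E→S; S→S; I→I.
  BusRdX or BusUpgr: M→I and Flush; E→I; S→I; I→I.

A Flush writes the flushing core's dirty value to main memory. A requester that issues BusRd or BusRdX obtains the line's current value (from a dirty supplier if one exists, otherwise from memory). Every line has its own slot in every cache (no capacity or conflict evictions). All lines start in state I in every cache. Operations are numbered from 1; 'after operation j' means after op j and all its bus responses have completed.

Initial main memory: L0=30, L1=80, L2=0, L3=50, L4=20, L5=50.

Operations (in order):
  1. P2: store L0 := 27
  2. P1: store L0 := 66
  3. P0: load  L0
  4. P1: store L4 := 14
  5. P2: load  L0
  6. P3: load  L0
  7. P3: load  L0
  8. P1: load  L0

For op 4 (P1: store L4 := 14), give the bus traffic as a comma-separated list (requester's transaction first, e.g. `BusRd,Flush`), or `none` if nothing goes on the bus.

bus = BusRdX

  op1 P2: store L0 := 27 → I/I/M/I on L0; bus BusRdX; mem=30
  op2 P1: store L0 := 66 → I/M/I/I on L0; bus BusRdX Flush; mem=27
  op3 P0: load  L0 → S/S/I/I on L0; bus BusRd Flush; mem=66
  op4 P1: store L4 := 14 → I/M/I/I on L4; bus BusRdX; mem=20
  op5 P2: load  L0 → S/S/S/I on L0; bus BusRd; mem=66
  op6 P3: load  L0 → S/S/S/S on L0; bus BusRd; mem=66
  op7 P3: load  L0 → S/S/S/S on L0; bus (none); mem=66
  op8 P1: load  L0 → S/S/S/S on L0; bus (none); mem=66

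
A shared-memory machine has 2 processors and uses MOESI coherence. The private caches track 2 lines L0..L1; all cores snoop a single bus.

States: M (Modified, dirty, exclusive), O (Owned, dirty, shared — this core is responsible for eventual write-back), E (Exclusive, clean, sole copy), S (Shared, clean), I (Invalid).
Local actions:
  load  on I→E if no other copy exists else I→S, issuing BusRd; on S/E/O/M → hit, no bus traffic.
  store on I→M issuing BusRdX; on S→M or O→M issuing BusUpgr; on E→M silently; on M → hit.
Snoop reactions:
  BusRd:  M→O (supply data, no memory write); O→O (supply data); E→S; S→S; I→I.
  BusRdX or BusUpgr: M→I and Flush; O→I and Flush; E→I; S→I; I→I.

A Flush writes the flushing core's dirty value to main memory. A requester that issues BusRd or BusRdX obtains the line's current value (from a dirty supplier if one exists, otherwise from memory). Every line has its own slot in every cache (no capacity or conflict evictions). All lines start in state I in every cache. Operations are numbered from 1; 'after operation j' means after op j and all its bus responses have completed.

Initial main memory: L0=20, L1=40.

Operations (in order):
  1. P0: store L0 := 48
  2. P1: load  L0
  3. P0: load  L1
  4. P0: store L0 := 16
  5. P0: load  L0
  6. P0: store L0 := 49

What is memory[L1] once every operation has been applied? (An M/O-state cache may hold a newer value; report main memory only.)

step 1: P0: store L0 := 48  ⟶  MI  (L0)  txn=BusRdX  M[L0]=20
step 2: P1: load  L0  ⟶  OS  (L0)  txn=BusRd  M[L0]=20
step 3: P0: load  L1  ⟶  EI  (L1)  txn=BusRd  M[L1]=40
step 4: P0: store L0 := 16  ⟶  MI  (L0)  txn=BusUpgr  M[L0]=20
step 5: P0: load  L0  ⟶  MI  (L0)  txn=∅  M[L0]=20
step 6: P0: store L0 := 49  ⟶  MI  (L0)  txn=∅  M[L0]=20

memory[L1] = 40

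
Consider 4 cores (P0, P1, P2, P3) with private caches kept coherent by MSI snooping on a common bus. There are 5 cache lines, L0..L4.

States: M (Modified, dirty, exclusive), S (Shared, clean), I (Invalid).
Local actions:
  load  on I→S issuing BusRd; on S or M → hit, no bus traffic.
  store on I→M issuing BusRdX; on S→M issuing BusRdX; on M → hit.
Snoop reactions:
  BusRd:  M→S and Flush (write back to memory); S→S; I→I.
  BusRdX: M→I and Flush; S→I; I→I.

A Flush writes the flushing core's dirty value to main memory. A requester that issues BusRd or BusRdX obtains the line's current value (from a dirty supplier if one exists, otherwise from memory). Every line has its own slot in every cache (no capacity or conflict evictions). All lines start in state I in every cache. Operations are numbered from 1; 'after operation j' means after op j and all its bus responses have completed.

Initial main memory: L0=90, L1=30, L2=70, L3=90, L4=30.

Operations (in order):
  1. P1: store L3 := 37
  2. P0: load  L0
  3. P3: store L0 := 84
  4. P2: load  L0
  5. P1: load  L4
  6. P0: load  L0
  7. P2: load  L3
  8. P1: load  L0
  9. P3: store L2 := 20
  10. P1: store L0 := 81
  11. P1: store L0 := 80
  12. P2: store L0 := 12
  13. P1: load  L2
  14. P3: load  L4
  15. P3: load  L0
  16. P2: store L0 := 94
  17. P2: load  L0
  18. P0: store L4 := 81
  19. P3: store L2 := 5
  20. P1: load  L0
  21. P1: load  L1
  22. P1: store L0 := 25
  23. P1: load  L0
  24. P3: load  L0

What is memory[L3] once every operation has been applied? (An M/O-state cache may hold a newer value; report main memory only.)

[1] P1: store L3 := 37 | P0:I, P1:M(37), P2:I, P3:I | bus: BusRdX
[2] P0: load  L0 | P0:S(90), P1:I, P2:I, P3:I | bus: BusRd
[3] P3: store L0 := 84 | P0:I, P1:I, P2:I, P3:M(84) | bus: BusRdX
[4] P2: load  L0 | P0:I, P1:I, P2:S(84), P3:S(84) | bus: BusRd,Flush
[5] P1: load  L4 | P0:I, P1:S(30), P2:I, P3:I | bus: BusRd
[6] P0: load  L0 | P0:S(84), P1:I, P2:S(84), P3:S(84) | bus: BusRd
[7] P2: load  L3 | P0:I, P1:S(37), P2:S(37), P3:I | bus: BusRd,Flush
[8] P1: load  L0 | P0:S(84), P1:S(84), P2:S(84), P3:S(84) | bus: BusRd
[9] P3: store L2 := 20 | P0:I, P1:I, P2:I, P3:M(20) | bus: BusRdX
[10] P1: store L0 := 81 | P0:I, P1:M(81), P2:I, P3:I | bus: BusRdX
[11] P1: store L0 := 80 | P0:I, P1:M(80), P2:I, P3:I | bus: none
[12] P2: store L0 := 12 | P0:I, P1:I, P2:M(12), P3:I | bus: BusRdX,Flush
[13] P1: load  L2 | P0:I, P1:S(20), P2:I, P3:S(20) | bus: BusRd,Flush
[14] P3: load  L4 | P0:I, P1:S(30), P2:I, P3:S(30) | bus: BusRd
[15] P3: load  L0 | P0:I, P1:I, P2:S(12), P3:S(12) | bus: BusRd,Flush
[16] P2: store L0 := 94 | P0:I, P1:I, P2:M(94), P3:I | bus: BusRdX
[17] P2: load  L0 | P0:I, P1:I, P2:M(94), P3:I | bus: none
[18] P0: store L4 := 81 | P0:M(81), P1:I, P2:I, P3:I | bus: BusRdX
[19] P3: store L2 := 5 | P0:I, P1:I, P2:I, P3:M(5) | bus: BusRdX
[20] P1: load  L0 | P0:I, P1:S(94), P2:S(94), P3:I | bus: BusRd,Flush
[21] P1: load  L1 | P0:I, P1:S(30), P2:I, P3:I | bus: BusRd
[22] P1: store L0 := 25 | P0:I, P1:M(25), P2:I, P3:I | bus: BusRdX
[23] P1: load  L0 | P0:I, P1:M(25), P2:I, P3:I | bus: none
[24] P3: load  L0 | P0:I, P1:S(25), P2:I, P3:S(25) | bus: BusRd,Flush

memory[L3] = 37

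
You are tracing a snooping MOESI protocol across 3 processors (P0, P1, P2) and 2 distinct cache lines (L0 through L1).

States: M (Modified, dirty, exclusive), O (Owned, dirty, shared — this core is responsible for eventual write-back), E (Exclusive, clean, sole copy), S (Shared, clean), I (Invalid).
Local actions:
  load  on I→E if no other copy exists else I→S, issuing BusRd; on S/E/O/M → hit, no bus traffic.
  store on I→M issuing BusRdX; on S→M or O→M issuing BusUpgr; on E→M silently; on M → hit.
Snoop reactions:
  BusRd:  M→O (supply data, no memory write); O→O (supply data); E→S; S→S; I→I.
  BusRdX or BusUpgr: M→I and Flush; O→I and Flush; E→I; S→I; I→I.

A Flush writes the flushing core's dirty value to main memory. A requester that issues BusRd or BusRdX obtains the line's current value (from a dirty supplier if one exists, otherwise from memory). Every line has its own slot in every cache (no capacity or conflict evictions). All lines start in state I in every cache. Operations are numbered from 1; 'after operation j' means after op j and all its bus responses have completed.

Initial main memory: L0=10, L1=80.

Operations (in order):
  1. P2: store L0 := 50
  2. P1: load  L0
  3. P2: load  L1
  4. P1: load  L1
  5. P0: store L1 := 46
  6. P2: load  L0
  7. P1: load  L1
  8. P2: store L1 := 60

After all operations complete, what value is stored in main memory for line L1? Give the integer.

memory[L1] = 46

[1] P2: store L0 := 50 | P0:I, P1:I, P2:M(50) | bus: BusRdX
[2] P1: load  L0 | P0:I, P1:S(50), P2:O(50) | bus: BusRd
[3] P2: load  L1 | P0:I, P1:I, P2:E(80) | bus: BusRd
[4] P1: load  L1 | P0:I, P1:S(80), P2:S(80) | bus: BusRd
[5] P0: store L1 := 46 | P0:M(46), P1:I, P2:I | bus: BusRdX
[6] P2: load  L0 | P0:I, P1:S(50), P2:O(50) | bus: none
[7] P1: load  L1 | P0:O(46), P1:S(46), P2:I | bus: BusRd
[8] P2: store L1 := 60 | P0:I, P1:I, P2:M(60) | bus: BusRdX,Flush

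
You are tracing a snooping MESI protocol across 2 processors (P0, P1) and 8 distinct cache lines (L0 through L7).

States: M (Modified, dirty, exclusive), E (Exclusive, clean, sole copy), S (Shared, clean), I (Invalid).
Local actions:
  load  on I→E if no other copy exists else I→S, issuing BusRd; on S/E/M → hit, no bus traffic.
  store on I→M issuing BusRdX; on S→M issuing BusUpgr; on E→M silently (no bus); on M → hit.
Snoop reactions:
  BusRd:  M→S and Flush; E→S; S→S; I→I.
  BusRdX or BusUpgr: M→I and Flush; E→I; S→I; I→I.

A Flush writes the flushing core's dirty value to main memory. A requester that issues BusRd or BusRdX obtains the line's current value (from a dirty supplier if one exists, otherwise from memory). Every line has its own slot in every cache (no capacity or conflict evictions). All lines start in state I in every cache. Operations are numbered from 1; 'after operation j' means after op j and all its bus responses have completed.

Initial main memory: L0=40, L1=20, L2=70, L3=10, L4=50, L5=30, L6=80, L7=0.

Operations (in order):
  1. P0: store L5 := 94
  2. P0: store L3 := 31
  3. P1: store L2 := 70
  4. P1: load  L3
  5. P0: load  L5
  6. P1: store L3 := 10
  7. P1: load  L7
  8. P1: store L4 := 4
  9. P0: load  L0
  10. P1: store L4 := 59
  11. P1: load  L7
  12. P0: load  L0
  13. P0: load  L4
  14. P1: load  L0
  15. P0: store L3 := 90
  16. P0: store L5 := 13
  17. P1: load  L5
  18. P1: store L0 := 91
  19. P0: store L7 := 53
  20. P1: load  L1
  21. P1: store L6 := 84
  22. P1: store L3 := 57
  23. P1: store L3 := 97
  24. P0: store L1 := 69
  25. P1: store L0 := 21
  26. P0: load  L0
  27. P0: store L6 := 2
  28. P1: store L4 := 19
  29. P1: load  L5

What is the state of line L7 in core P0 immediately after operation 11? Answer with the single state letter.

state = I

  op1 P0: store L5 := 94 → M/I on L5; bus BusRdX; mem=30
  op2 P0: store L3 := 31 → M/I on L3; bus BusRdX; mem=10
  op3 P1: store L2 := 70 → I/M on L2; bus BusRdX; mem=70
  op4 P1: load  L3 → S/S on L3; bus BusRd Flush; mem=31
  op5 P0: load  L5 → M/I on L5; bus (none); mem=30
  op6 P1: store L3 := 10 → I/M on L3; bus BusUpgr; mem=31
  op7 P1: load  L7 → I/E on L7; bus BusRd; mem=0
  op8 P1: store L4 := 4 → I/M on L4; bus BusRdX; mem=50
  op9 P0: load  L0 → E/I on L0; bus BusRd; mem=40
  op10 P1: store L4 := 59 → I/M on L4; bus (none); mem=50
  op11 P1: load  L7 → I/E on L7; bus (none); mem=0
  op12 P0: load  L0 → E/I on L0; bus (none); mem=40
  op13 P0: load  L4 → S/S on L4; bus BusRd Flush; mem=59
  op14 P1: load  L0 → S/S on L0; bus BusRd; mem=40
  op15 P0: store L3 := 90 → M/I on L3; bus BusRdX Flush; mem=10
  op16 P0: store L5 := 13 → M/I on L5; bus (none); mem=30
  op17 P1: load  L5 → S/S on L5; bus BusRd Flush; mem=13
  op18 P1: store L0 := 91 → I/M on L0; bus BusUpgr; mem=40
  op19 P0: store L7 := 53 → M/I on L7; bus BusRdX; mem=0
  op20 P1: load  L1 → I/E on L1; bus BusRd; mem=20
  op21 P1: store L6 := 84 → I/M on L6; bus BusRdX; mem=80
  op22 P1: store L3 := 57 → I/M on L3; bus BusRdX Flush; mem=90
  op23 P1: store L3 := 97 → I/M on L3; bus (none); mem=90
  op24 P0: store L1 := 69 → M/I on L1; bus BusRdX; mem=20
  op25 P1: store L0 := 21 → I/M on L0; bus (none); mem=40
  op26 P0: load  L0 → S/S on L0; bus BusRd Flush; mem=21
  op27 P0: store L6 := 2 → M/I on L6; bus BusRdX Flush; mem=84
  op28 P1: store L4 := 19 → I/M on L4; bus BusUpgr; mem=59
  op29 P1: load  L5 → S/S on L5; bus (none); mem=13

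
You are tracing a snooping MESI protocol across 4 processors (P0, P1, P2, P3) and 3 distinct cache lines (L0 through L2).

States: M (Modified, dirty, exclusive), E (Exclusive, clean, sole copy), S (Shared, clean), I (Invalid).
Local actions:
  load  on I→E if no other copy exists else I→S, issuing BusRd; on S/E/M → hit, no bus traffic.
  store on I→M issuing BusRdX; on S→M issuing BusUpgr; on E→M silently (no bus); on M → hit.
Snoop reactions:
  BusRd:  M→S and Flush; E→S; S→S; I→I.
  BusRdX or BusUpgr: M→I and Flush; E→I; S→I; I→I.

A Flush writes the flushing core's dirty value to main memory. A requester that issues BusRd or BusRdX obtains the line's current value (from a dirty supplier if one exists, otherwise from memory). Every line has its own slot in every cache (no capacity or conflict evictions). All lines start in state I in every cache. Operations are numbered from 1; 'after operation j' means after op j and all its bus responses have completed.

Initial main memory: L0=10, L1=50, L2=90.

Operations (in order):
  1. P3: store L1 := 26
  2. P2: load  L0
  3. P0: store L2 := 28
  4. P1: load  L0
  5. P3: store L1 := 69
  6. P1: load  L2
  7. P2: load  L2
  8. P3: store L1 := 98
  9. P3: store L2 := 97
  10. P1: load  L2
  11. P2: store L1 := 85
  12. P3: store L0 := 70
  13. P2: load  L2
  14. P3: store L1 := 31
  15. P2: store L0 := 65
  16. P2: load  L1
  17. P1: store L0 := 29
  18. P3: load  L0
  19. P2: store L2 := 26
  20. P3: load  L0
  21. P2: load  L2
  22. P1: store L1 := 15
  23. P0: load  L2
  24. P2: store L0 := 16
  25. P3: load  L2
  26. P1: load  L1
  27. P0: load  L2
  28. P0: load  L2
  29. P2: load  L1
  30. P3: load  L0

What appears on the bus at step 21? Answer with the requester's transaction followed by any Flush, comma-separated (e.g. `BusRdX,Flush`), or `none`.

bus = none

[1] P3: store L1 := 26 | P0:I, P1:I, P2:I, P3:M(26) | bus: BusRdX
[2] P2: load  L0 | P0:I, P1:I, P2:E(10), P3:I | bus: BusRd
[3] P0: store L2 := 28 | P0:M(28), P1:I, P2:I, P3:I | bus: BusRdX
[4] P1: load  L0 | P0:I, P1:S(10), P2:S(10), P3:I | bus: BusRd
[5] P3: store L1 := 69 | P0:I, P1:I, P2:I, P3:M(69) | bus: none
[6] P1: load  L2 | P0:S(28), P1:S(28), P2:I, P3:I | bus: BusRd,Flush
[7] P2: load  L2 | P0:S(28), P1:S(28), P2:S(28), P3:I | bus: BusRd
[8] P3: store L1 := 98 | P0:I, P1:I, P2:I, P3:M(98) | bus: none
[9] P3: store L2 := 97 | P0:I, P1:I, P2:I, P3:M(97) | bus: BusRdX
[10] P1: load  L2 | P0:I, P1:S(97), P2:I, P3:S(97) | bus: BusRd,Flush
[11] P2: store L1 := 85 | P0:I, P1:I, P2:M(85), P3:I | bus: BusRdX,Flush
[12] P3: store L0 := 70 | P0:I, P1:I, P2:I, P3:M(70) | bus: BusRdX
[13] P2: load  L2 | P0:I, P1:S(97), P2:S(97), P3:S(97) | bus: BusRd
[14] P3: store L1 := 31 | P0:I, P1:I, P2:I, P3:M(31) | bus: BusRdX,Flush
[15] P2: store L0 := 65 | P0:I, P1:I, P2:M(65), P3:I | bus: BusRdX,Flush
[16] P2: load  L1 | P0:I, P1:I, P2:S(31), P3:S(31) | bus: BusRd,Flush
[17] P1: store L0 := 29 | P0:I, P1:M(29), P2:I, P3:I | bus: BusRdX,Flush
[18] P3: load  L0 | P0:I, P1:S(29), P2:I, P3:S(29) | bus: BusRd,Flush
[19] P2: store L2 := 26 | P0:I, P1:I, P2:M(26), P3:I | bus: BusUpgr
[20] P3: load  L0 | P0:I, P1:S(29), P2:I, P3:S(29) | bus: none
[21] P2: load  L2 | P0:I, P1:I, P2:M(26), P3:I | bus: none
[22] P1: store L1 := 15 | P0:I, P1:M(15), P2:I, P3:I | bus: BusRdX
[23] P0: load  L2 | P0:S(26), P1:I, P2:S(26), P3:I | bus: BusRd,Flush
[24] P2: store L0 := 16 | P0:I, P1:I, P2:M(16), P3:I | bus: BusRdX
[25] P3: load  L2 | P0:S(26), P1:I, P2:S(26), P3:S(26) | bus: BusRd
[26] P1: load  L1 | P0:I, P1:M(15), P2:I, P3:I | bus: none
[27] P0: load  L2 | P0:S(26), P1:I, P2:S(26), P3:S(26) | bus: none
[28] P0: load  L2 | P0:S(26), P1:I, P2:S(26), P3:S(26) | bus: none
[29] P2: load  L1 | P0:I, P1:S(15), P2:S(15), P3:I | bus: BusRd,Flush
[30] P3: load  L0 | P0:I, P1:I, P2:S(16), P3:S(16) | bus: BusRd,Flush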